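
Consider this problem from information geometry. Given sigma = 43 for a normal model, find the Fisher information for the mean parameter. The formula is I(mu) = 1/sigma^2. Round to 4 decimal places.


The Fisher information for the mean of a normal distribution is I(mu) = 1/sigma^2.
sigma = 43, so sigma^2 = 1849.
I(mu) = 1/1849 = 0.0005

0.0005


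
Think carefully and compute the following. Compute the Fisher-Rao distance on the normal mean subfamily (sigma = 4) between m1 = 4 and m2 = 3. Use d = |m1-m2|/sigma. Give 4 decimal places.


On the fixed-variance normal subfamily, geodesic distance = |m1-m2|/sigma.
|4 - 3| = 1.
sigma = 4.
d = 1/4 = 0.2500

0.2500


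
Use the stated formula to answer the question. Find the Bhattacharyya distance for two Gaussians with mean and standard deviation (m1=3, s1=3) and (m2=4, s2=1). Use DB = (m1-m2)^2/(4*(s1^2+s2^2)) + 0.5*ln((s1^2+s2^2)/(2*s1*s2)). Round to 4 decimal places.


Bhattacharyya distance between two Gaussians:
DB = (m1-m2)^2/(4*(s1^2+s2^2)) + (1/2)*ln((s1^2+s2^2)/(2*s1*s2)).
(m1-m2)^2 = (-1)^2 = 1.
s1^2+s2^2 = 9 + 1 = 10.
term1 = 1/40 = 0.025.
term2 = 0.5*ln(10/6.0) = 0.255413.
DB = 0.025 + 0.255413 = 0.2804

0.2804


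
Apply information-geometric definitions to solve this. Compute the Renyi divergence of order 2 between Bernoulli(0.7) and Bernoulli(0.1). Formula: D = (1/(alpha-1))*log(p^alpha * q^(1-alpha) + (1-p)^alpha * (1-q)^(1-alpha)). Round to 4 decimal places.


Renyi divergence of order alpha between Bernoulli distributions:
D = (1/(alpha-1))*log(p^alpha * q^(1-alpha) + (1-p)^alpha * (1-q)^(1-alpha)).
alpha = 2, p = 0.7, q = 0.1.
p^alpha * q^(1-alpha) = 0.7^2 * 0.1^-1 = 4.9.
(1-p)^alpha * (1-q)^(1-alpha) = 0.3^2 * 0.9^-1 = 0.1.
sum = 4.9 + 0.1 = 5.0.
D = (1/1)*log(5.0) = 1.6094

1.6094


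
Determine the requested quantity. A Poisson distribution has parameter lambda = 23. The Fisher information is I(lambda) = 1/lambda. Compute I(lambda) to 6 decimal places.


Fisher information for Poisson: I(lambda) = 1/lambda.
lambda = 23.
I(lambda) = 1/23 = 0.043478

0.043478


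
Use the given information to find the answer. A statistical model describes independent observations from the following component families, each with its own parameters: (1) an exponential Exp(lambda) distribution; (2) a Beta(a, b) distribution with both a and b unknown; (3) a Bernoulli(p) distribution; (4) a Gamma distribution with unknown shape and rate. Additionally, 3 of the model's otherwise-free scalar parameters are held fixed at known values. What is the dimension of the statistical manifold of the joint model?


The dimension of a statistical manifold equals the number of free
(independent) real parameters of the model. For a product of independent
blocks the parameter counts add.
- exponential (lambda): 1.
- Beta (a, b): 2.
- Bernoulli (p): 1.
- Gamma (shape, rate): 2.
Total = 1 + 2 + 1 + 2 = 6.
3 parameter(s) fixed at known values: 6 - 3 = 3.
Dimension = 3

3


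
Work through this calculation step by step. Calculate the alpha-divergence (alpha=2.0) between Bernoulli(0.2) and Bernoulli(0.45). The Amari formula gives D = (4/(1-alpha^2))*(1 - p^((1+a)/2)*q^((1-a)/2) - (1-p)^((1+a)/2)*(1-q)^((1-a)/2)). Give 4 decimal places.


Amari alpha-divergence:
D = (4/(1-alpha^2))*(1 - p^((1+a)/2)*q^((1-a)/2) - (1-p)^((1+a)/2)*(1-q)^((1-a)/2)).
alpha = 2.0, p = 0.2, q = 0.45.
e1 = (1+alpha)/2 = 1.5, e2 = (1-alpha)/2 = -0.5.
t1 = p^e1 * q^e2 = 0.2^1.5 * 0.45^-0.5 = 0.133333.
t2 = (1-p)^e1 * (1-q)^e2 = 0.8^1.5 * 0.55^-0.5 = 0.964836.
4/(1-alpha^2) = -1.333333.
D = -1.333333*(1 - 0.133333 - 0.964836) = 0.1309

0.1309


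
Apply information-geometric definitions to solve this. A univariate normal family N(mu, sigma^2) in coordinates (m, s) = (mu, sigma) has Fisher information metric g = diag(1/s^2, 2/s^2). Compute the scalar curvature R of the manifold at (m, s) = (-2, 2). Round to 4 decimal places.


The metric has the form g = (A dm^2 + B ds^2)/s^2 with A = 1, B = 2.
Substitute u = sqrt(A/B)*m: g = B*(du^2 + ds^2)/s^2, i.e. B times the
Poincare upper half-plane metric, which has constant Gaussian curvature -1.
Scaling a 2D metric by a constant c divides the Gaussian curvature by c,
so K = -1/B = -1/(2) = -0.5000 everywhere (the point (m, s) = (-2, 2) is irrelevant:
the curvature is constant).
Scalar curvature in dimension 2: R = 2K = -2/(2) = -1.0000.

-1.0000


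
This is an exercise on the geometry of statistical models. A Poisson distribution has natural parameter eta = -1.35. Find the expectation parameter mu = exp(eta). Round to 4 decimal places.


Expectation parameter for Poisson exponential family:
mu = exp(eta).
eta = -1.35.
mu = exp(-1.35) = 0.2592

0.2592


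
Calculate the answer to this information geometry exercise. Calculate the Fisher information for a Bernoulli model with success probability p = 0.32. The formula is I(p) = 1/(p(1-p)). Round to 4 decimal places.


For Bernoulli(p), Fisher information is I(p) = 1/(p*(1-p)).
p = 0.32, 1-p = 0.68.
p*(1-p) = 0.2176.
I(p) = 1/0.2176 = 4.5956

4.5956


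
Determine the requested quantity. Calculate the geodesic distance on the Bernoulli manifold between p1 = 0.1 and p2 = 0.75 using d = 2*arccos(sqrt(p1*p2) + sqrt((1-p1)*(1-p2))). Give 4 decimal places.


Geodesic distance on Bernoulli manifold:
d(p1,p2) = 2*arccos(sqrt(p1*p2) + sqrt((1-p1)*(1-p2))).
sqrt(p1*p2) = sqrt(0.1*0.75) = 0.273861.
sqrt((1-p1)*(1-p2)) = sqrt(0.9*0.25) = 0.474342.
arg = 0.273861 + 0.474342 = 0.748203.
d = 2*arccos(0.748203) = 1.4509

1.4509


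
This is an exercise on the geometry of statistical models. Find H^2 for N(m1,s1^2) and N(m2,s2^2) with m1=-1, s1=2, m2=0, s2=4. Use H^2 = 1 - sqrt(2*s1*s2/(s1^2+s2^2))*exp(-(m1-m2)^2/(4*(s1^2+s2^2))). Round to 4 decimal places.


Squared Hellinger distance for Gaussians:
H^2 = 1 - sqrt(2*s1*s2/(s1^2+s2^2)) * exp(-(m1-m2)^2/(4*(s1^2+s2^2))).
s1^2 = 4, s2^2 = 16, s1^2+s2^2 = 20.
sqrt(2*2*4/(20)) = 0.894427.
(m1-m2)^2 = (-1)^2 = 1.
exp(-1/(4*20)) = exp(-0.0125) = 0.987578.
H^2 = 1 - 0.894427*0.987578 = 0.1167

0.1167


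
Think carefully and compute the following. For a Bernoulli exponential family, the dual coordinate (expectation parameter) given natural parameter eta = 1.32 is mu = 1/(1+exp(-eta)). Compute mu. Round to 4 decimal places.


Dual coordinate (expectation parameter) for Bernoulli:
mu = 1/(1+exp(-eta)).
eta = 1.32.
exp(-eta) = exp(-1.32) = 0.267135.
mu = 1/(1+0.267135) = 0.7892

0.7892


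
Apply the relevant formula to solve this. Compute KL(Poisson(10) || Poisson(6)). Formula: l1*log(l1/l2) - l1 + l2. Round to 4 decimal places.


KL divergence for Poisson:
KL = l1*log(l1/l2) - l1 + l2.
l1 = 10, l2 = 6.
log(10/6) = 0.510826.
l1*log(l1/l2) = 10 * 0.510826 = 5.108256.
KL = 5.108256 - 10 + 6 = 1.1083

1.1083


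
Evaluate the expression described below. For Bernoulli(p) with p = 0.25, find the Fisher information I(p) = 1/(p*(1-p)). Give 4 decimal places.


For Bernoulli(p), Fisher information is I(p) = 1/(p*(1-p)).
p = 0.25, 1-p = 0.75.
p*(1-p) = 0.1875.
I(p) = 1/0.1875 = 5.3333

5.3333


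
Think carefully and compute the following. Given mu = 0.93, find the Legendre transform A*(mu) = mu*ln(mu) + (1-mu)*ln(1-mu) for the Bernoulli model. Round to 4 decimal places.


Legendre transform for Bernoulli:
A*(mu) = mu*log(mu) + (1-mu)*log(1-mu).
mu = 0.93, 1-mu = 0.07.
mu*log(mu) = 0.93*log(0.93) = -0.067491.
(1-mu)*log(1-mu) = 0.07*log(0.07) = -0.186148.
A* = -0.067491 + -0.186148 = -0.2536

-0.2536


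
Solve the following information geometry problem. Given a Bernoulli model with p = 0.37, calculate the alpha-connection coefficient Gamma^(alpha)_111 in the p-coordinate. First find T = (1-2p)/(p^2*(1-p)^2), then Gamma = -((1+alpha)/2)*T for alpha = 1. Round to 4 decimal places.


Skewness (Amari-Chentsov) tensor: T = (1-2p)/(p^2*(1-p)^2).
p = 0.37, 1-2p = 0.26, p^2 = 0.1369, (1-p)^2 = 0.3969.
T = 0.26/(0.1369 * 0.3969) = 4.785076.
In the p-coordinate, Gamma^(alpha) = Gamma^(0) - (alpha/2)*T with Gamma^(0) = (1/2)*g'(p) = -T/2,
so Gamma^(alpha) = -((1+alpha)/2)*T.
alpha = 1, -(1+alpha)/2 = -1.0.
Gamma = -1.0 * 4.785076 = -4.7851

-4.7851


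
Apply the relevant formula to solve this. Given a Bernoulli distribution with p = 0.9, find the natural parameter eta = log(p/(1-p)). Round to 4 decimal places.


Natural parameter for Bernoulli: eta = log(p/(1-p)).
p = 0.9, 1-p = 0.1.
p/(1-p) = 9.0.
eta = log(9.0) = 2.1972

2.1972


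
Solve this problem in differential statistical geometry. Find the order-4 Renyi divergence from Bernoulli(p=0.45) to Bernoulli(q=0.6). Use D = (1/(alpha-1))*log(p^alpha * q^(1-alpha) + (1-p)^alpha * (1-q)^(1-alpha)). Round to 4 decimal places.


Renyi divergence of order alpha between Bernoulli distributions:
D = (1/(alpha-1))*log(p^alpha * q^(1-alpha) + (1-p)^alpha * (1-q)^(1-alpha)).
alpha = 4, p = 0.45, q = 0.6.
p^alpha * q^(1-alpha) = 0.45^4 * 0.6^-3 = 0.189844.
(1-p)^alpha * (1-q)^(1-alpha) = 0.55^4 * 0.4^-3 = 1.429785.
sum = 0.189844 + 1.429785 = 1.619629.
D = (1/3)*log(1.619629) = 0.1607

0.1607


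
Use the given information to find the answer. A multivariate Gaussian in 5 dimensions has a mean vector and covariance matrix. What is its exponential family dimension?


Exponential family dimension calculation:
For 5-dim MVN: mean has 5 params, covariance has 5*6/2 = 15 unique entries.
Total dim = 5 + 15 = 20.

20


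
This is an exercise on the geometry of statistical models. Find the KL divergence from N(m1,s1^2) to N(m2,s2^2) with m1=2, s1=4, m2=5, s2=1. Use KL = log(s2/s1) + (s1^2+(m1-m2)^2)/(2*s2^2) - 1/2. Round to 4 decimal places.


KL divergence between normal distributions:
KL = log(s2/s1) + (s1^2 + (m1-m2)^2)/(2*s2^2) - 1/2.
log(1/4) = -1.386294.
(4^2 + (2-5)^2)/(2*1^2) = (16 + 9)/2 = 12.5.
KL = -1.386294 + 12.5 - 0.5 = 10.6137

10.6137


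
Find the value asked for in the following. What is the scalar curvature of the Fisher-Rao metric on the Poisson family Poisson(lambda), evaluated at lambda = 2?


This family has a single free parameter, so its statistical manifold
is 1-dimensional. The Riemann curvature tensor of any 1-dimensional
Riemannian manifold vanishes identically, so R = 0.

0


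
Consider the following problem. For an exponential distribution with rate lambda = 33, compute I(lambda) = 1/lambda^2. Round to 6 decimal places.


Fisher information for exponential: I(lambda) = 1/lambda^2.
lambda = 33, lambda^2 = 1089.
I = 1/1089 = 0.000918

0.000918


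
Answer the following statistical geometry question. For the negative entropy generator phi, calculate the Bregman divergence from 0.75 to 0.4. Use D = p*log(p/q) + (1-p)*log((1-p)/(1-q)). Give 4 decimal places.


Bregman divergence with negative entropy generator:
D = p*log(p/q) + (1-p)*log((1-p)/(1-q)).
p = 0.75, q = 0.4.
p*log(p/q) = 0.75*log(0.75/0.4) = 0.471456.
(1-p)*log((1-p)/(1-q)) = 0.25*log(0.25/0.6) = -0.218867.
D = 0.471456 + -0.218867 = 0.2526

0.2526


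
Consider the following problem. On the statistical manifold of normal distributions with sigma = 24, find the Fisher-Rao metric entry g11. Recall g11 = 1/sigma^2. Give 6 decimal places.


For the 2-parameter normal family, the Fisher metric has:
  g11 = 1/sigma^2, g22 = 2/sigma^2.
sigma = 24, sigma^2 = 576.
g11 = 0.001736

0.001736


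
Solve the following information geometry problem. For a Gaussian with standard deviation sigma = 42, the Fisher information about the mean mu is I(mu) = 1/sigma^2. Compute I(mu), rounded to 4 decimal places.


The Fisher information for the mean of a normal distribution is I(mu) = 1/sigma^2.
sigma = 42, so sigma^2 = 1764.
I(mu) = 1/1764 = 0.0006

0.0006


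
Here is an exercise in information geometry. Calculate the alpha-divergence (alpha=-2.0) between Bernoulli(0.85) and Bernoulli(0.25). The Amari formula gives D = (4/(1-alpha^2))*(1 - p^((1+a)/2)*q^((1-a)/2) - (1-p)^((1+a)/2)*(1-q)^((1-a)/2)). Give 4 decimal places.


Amari alpha-divergence:
D = (4/(1-alpha^2))*(1 - p^((1+a)/2)*q^((1-a)/2) - (1-p)^((1+a)/2)*(1-q)^((1-a)/2)).
alpha = -2.0, p = 0.85, q = 0.25.
e1 = (1+alpha)/2 = -0.5, e2 = (1-alpha)/2 = 1.5.
t1 = p^e1 * q^e2 = 0.85^-0.5 * 0.25^1.5 = 0.135582.
t2 = (1-p)^e1 * (1-q)^e2 = 0.15^-0.5 * 0.75^1.5 = 1.677051.
4/(1-alpha^2) = -1.333333.
D = -1.333333*(1 - 0.135582 - 1.677051) = 1.0835

1.0835


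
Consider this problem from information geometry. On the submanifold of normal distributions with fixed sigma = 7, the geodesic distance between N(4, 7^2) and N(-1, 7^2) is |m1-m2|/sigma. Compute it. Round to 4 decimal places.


On the fixed-variance normal subfamily, geodesic distance = |m1-m2|/sigma.
|4 - -1| = 5.
sigma = 7.
d = 5/7 = 0.7143

0.7143


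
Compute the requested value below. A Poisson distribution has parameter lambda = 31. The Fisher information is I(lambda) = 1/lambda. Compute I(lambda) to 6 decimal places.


Fisher information for Poisson: I(lambda) = 1/lambda.
lambda = 31.
I(lambda) = 1/31 = 0.032258

0.032258


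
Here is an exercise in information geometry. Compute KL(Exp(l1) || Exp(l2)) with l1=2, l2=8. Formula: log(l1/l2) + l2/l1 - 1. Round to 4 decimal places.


KL divergence for exponential family:
KL = log(l1/l2) + l2/l1 - 1.
log(2/8) = -1.386294.
8/2 = 4.0.
KL = -1.386294 + 4.0 - 1 = 1.6137

1.6137


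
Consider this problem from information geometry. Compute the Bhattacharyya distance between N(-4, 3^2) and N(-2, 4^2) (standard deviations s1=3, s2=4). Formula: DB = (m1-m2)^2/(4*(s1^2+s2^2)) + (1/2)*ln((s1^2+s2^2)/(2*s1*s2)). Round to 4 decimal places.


Bhattacharyya distance between two Gaussians:
DB = (m1-m2)^2/(4*(s1^2+s2^2)) + (1/2)*ln((s1^2+s2^2)/(2*s1*s2)).
(m1-m2)^2 = (-2)^2 = 4.
s1^2+s2^2 = 9 + 16 = 25.
term1 = 4/100 = 0.04.
term2 = 0.5*ln(25/24.0) = 0.020411.
DB = 0.04 + 0.020411 = 0.0604

0.0604


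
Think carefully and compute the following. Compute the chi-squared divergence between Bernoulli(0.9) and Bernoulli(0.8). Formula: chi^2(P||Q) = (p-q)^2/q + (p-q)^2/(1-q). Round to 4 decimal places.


Chi-squared divergence between Bernoulli distributions:
chi^2 = (p-q)^2/q + (p-q)^2/(1-q).
p = 0.9, q = 0.8, p-q = 0.1.
(p-q)^2 = 0.01.
term1 = 0.01/0.8 = 0.0125.
term2 = 0.01/0.2 = 0.05.
chi^2 = 0.0125 + 0.05 = 0.0625

0.0625


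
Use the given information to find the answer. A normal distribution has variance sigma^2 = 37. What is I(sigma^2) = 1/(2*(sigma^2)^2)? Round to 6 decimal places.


Fisher information for variance: I(sigma^2) = 1/(2*sigma^4).
sigma^2 = 37, so sigma^4 = 1369.
I = 1/(2*1369) = 1/2738 = 0.000365

0.000365


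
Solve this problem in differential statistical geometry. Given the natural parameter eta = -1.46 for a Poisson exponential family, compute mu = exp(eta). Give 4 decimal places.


Expectation parameter for Poisson exponential family:
mu = exp(eta).
eta = -1.46.
mu = exp(-1.46) = 0.2322

0.2322


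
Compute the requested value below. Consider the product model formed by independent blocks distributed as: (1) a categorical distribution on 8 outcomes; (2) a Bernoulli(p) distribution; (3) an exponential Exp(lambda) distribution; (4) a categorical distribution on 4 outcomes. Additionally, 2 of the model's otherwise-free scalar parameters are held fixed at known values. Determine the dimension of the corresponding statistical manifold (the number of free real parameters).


The dimension of a statistical manifold equals the number of free
(independent) real parameters of the model. For a product of independent
blocks the parameter counts add.
- categorical on 8 outcomes (probabilities sum to 1): 8-1 = 7.
- Bernoulli (p): 1.
- exponential (lambda): 1.
- categorical on 4 outcomes (probabilities sum to 1): 4-1 = 3.
Total = 7 + 1 + 1 + 3 = 12.
2 parameter(s) fixed at known values: 12 - 2 = 10.
Dimension = 10

10


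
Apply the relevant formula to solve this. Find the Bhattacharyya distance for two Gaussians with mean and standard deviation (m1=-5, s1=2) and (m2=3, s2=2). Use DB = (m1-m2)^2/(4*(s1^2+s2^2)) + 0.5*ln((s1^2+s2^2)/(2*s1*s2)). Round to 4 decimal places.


Bhattacharyya distance between two Gaussians:
DB = (m1-m2)^2/(4*(s1^2+s2^2)) + (1/2)*ln((s1^2+s2^2)/(2*s1*s2)).
(m1-m2)^2 = (-8)^2 = 64.
s1^2+s2^2 = 4 + 4 = 8.
term1 = 64/32 = 2.0.
term2 = 0.5*ln(8/8.0) = 0.0.
DB = 2.0 + 0.0 = 2.0000

2.0000


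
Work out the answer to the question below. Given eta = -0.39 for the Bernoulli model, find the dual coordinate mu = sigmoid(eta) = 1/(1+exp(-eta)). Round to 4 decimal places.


Dual coordinate (expectation parameter) for Bernoulli:
mu = 1/(1+exp(-eta)).
eta = -0.39.
exp(-eta) = exp(0.39) = 1.476981.
mu = 1/(1+1.476981) = 0.4037

0.4037


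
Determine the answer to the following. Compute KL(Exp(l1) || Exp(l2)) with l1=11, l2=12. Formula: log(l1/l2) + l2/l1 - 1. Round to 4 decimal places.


KL divergence for exponential family:
KL = log(l1/l2) + l2/l1 - 1.
log(11/12) = -0.087011.
12/11 = 1.090909.
KL = -0.087011 + 1.090909 - 1 = 0.0039

0.0039


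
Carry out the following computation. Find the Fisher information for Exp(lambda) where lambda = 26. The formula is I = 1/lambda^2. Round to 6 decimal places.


Fisher information for exponential: I(lambda) = 1/lambda^2.
lambda = 26, lambda^2 = 676.
I = 1/676 = 0.001479

0.001479


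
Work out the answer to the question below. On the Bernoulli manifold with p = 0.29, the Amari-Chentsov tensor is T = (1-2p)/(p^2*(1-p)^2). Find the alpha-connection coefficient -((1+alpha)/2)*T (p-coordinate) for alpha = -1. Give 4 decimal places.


Skewness (Amari-Chentsov) tensor: T = (1-2p)/(p^2*(1-p)^2).
p = 0.29, 1-2p = 0.42, p^2 = 0.0841, (1-p)^2 = 0.5041.
T = 0.42/(0.0841 * 0.5041) = 9.906873.
In the p-coordinate, Gamma^(alpha) = Gamma^(0) - (alpha/2)*T with Gamma^(0) = (1/2)*g'(p) = -T/2,
so Gamma^(alpha) = -((1+alpha)/2)*T.
alpha = -1, -(1+alpha)/2 = 0.0.
Gamma = 0.0 * 9.906873 = 0.0000

0.0000


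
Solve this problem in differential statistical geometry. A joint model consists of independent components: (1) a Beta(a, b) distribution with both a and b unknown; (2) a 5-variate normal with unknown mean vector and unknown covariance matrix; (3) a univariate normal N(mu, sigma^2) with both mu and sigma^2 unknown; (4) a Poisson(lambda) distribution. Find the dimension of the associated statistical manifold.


The dimension of a statistical manifold equals the number of free
(independent) real parameters of the model. For a product of independent
blocks the parameter counts add.
- Beta (a, b): 2.
- 5-variate normal: 5 (mean) + 5*6/2 = 15 (symmetric covariance) = 20.
- normal (mu, sigma^2): 2.
- Poisson (lambda): 1.
Total = 2 + 20 + 2 + 1 = 25.
Dimension = 25

25


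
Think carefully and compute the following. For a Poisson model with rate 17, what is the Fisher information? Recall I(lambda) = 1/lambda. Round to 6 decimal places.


Fisher information for Poisson: I(lambda) = 1/lambda.
lambda = 17.
I(lambda) = 1/17 = 0.058824

0.058824


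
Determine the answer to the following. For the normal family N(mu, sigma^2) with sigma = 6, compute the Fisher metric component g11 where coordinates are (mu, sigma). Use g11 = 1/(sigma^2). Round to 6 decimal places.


For the 2-parameter normal family, the Fisher metric has:
  g11 = 1/sigma^2, g22 = 2/sigma^2.
sigma = 6, sigma^2 = 36.
g11 = 0.027778

0.027778


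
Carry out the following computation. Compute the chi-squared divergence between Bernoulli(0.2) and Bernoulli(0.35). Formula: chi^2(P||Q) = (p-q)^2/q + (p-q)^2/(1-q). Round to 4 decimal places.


Chi-squared divergence between Bernoulli distributions:
chi^2 = (p-q)^2/q + (p-q)^2/(1-q).
p = 0.2, q = 0.35, p-q = -0.15.
(p-q)^2 = 0.0225.
term1 = 0.0225/0.35 = 0.064286.
term2 = 0.0225/0.65 = 0.034615.
chi^2 = 0.064286 + 0.034615 = 0.0989

0.0989


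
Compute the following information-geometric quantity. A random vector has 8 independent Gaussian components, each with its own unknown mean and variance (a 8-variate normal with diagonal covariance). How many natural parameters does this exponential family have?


Exponential family dimension calculation:
Each univariate normal has two natural parameters (mu/sigma^2 and -1/(2 sigma^2)).
With 8 independent components, dim = 2 * 8 = 16.

16


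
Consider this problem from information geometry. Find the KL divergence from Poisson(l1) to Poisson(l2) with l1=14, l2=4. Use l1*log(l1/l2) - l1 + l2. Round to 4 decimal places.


KL divergence for Poisson:
KL = l1*log(l1/l2) - l1 + l2.
l1 = 14, l2 = 4.
log(14/4) = 1.252763.
l1*log(l1/l2) = 14 * 1.252763 = 17.538682.
KL = 17.538682 - 14 + 4 = 7.5387

7.5387


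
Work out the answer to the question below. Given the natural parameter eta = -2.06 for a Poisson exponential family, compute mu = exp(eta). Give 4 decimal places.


Expectation parameter for Poisson exponential family:
mu = exp(eta).
eta = -2.06.
mu = exp(-2.06) = 0.1275

0.1275


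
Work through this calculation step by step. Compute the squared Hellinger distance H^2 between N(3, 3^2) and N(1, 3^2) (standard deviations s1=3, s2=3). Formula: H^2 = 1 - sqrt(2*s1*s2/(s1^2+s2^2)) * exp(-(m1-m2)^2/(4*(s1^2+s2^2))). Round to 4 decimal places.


Squared Hellinger distance for Gaussians:
H^2 = 1 - sqrt(2*s1*s2/(s1^2+s2^2)) * exp(-(m1-m2)^2/(4*(s1^2+s2^2))).
s1^2 = 9, s2^2 = 9, s1^2+s2^2 = 18.
sqrt(2*3*3/(18)) = 1.0.
(m1-m2)^2 = (2)^2 = 4.
exp(-4/(4*18)) = exp(-0.055556) = 0.945959.
H^2 = 1 - 1.0*0.945959 = 0.0540

0.0540


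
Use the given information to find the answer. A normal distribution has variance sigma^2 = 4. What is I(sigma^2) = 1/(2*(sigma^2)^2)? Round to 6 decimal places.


Fisher information for variance: I(sigma^2) = 1/(2*sigma^4).
sigma^2 = 4, so sigma^4 = 16.
I = 1/(2*16) = 1/32 = 0.031250

0.031250


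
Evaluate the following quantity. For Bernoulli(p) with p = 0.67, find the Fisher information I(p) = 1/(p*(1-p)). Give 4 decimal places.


For Bernoulli(p), Fisher information is I(p) = 1/(p*(1-p)).
p = 0.67, 1-p = 0.33.
p*(1-p) = 0.2211.
I(p) = 1/0.2211 = 4.5228

4.5228


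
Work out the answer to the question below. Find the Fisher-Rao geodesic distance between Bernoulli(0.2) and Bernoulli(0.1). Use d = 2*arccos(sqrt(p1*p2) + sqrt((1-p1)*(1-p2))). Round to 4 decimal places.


Geodesic distance on Bernoulli manifold:
d(p1,p2) = 2*arccos(sqrt(p1*p2) + sqrt((1-p1)*(1-p2))).
sqrt(p1*p2) = sqrt(0.2*0.1) = 0.141421.
sqrt((1-p1)*(1-p2)) = sqrt(0.8*0.9) = 0.848528.
arg = 0.141421 + 0.848528 = 0.989949.
d = 2*arccos(0.989949) = 0.2838

0.2838


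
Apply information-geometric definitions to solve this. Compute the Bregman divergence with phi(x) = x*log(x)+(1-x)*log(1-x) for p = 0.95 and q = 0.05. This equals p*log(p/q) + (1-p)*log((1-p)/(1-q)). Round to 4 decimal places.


Bregman divergence with negative entropy generator:
D = p*log(p/q) + (1-p)*log((1-p)/(1-q)).
p = 0.95, q = 0.05.
p*log(p/q) = 0.95*log(0.95/0.05) = 2.797217.
(1-p)*log((1-p)/(1-q)) = 0.05*log(0.05/0.95) = -0.147222.
D = 2.797217 + -0.147222 = 2.6500

2.6500


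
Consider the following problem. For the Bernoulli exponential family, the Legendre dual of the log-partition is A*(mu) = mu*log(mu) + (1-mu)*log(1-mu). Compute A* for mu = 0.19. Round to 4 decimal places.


Legendre transform for Bernoulli:
A*(mu) = mu*log(mu) + (1-mu)*log(1-mu).
mu = 0.19, 1-mu = 0.81.
mu*log(mu) = 0.19*log(0.19) = -0.315539.
(1-mu)*log(1-mu) = 0.81*log(0.81) = -0.170684.
A* = -0.315539 + -0.170684 = -0.4862

-0.4862


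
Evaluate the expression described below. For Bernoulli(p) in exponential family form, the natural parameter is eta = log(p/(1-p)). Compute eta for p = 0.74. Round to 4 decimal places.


Natural parameter for Bernoulli: eta = log(p/(1-p)).
p = 0.74, 1-p = 0.26.
p/(1-p) = 2.846154.
eta = log(2.846154) = 1.0460

1.0460


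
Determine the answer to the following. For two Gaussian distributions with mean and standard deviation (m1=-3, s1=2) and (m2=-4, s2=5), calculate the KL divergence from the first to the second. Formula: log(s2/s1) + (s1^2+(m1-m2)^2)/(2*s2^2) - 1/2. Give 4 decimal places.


KL divergence between normal distributions:
KL = log(s2/s1) + (s1^2 + (m1-m2)^2)/(2*s2^2) - 1/2.
log(5/2) = 0.916291.
(2^2 + (-3--4)^2)/(2*5^2) = (4 + 1)/50 = 0.1.
KL = 0.916291 + 0.1 - 0.5 = 0.5163

0.5163


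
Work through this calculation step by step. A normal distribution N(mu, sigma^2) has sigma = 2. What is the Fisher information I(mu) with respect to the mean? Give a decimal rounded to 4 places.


The Fisher information for the mean of a normal distribution is I(mu) = 1/sigma^2.
sigma = 2, so sigma^2 = 4.
I(mu) = 1/4 = 0.2500

0.2500


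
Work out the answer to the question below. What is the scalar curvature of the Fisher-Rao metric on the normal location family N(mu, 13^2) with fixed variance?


This family has a single free parameter, so its statistical manifold
is 1-dimensional. The Riemann curvature tensor of any 1-dimensional
Riemannian manifold vanishes identically, so R = 0.

0


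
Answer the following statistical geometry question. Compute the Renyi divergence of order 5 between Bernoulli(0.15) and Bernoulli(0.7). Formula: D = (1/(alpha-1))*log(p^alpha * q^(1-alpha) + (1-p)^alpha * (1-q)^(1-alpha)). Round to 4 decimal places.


Renyi divergence of order alpha between Bernoulli distributions:
D = (1/(alpha-1))*log(p^alpha * q^(1-alpha) + (1-p)^alpha * (1-q)^(1-alpha)).
alpha = 5, p = 0.15, q = 0.7.
p^alpha * q^(1-alpha) = 0.15^5 * 0.7^-4 = 0.000316.
(1-p)^alpha * (1-q)^(1-alpha) = 0.85^5 * 0.3^-4 = 54.778434.
sum = 0.000316 + 54.778434 = 54.77875.
D = (1/4)*log(54.77875) = 1.0008

1.0008


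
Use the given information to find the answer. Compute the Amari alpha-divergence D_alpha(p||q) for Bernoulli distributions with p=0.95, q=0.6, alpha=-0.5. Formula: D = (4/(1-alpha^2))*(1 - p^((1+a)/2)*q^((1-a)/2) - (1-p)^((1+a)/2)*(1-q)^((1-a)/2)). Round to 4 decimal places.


Amari alpha-divergence:
D = (4/(1-alpha^2))*(1 - p^((1+a)/2)*q^((1-a)/2) - (1-p)^((1+a)/2)*(1-q)^((1-a)/2)).
alpha = -0.5, p = 0.95, q = 0.6.
e1 = (1+alpha)/2 = 0.25, e2 = (1-alpha)/2 = 0.75.
t1 = p^e1 * q^e2 = 0.95^0.25 * 0.6^0.75 = 0.673045.
t2 = (1-p)^e1 * (1-q)^e2 = 0.05^0.25 * 0.4^0.75 = 0.237841.
4/(1-alpha^2) = 5.333333.
D = 5.333333*(1 - 0.673045 - 0.237841) = 0.4753

0.4753


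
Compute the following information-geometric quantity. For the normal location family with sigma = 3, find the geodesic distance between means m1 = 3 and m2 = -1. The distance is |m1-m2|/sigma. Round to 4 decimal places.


On the fixed-variance normal subfamily, geodesic distance = |m1-m2|/sigma.
|3 - -1| = 4.
sigma = 3.
d = 4/3 = 1.3333

1.3333


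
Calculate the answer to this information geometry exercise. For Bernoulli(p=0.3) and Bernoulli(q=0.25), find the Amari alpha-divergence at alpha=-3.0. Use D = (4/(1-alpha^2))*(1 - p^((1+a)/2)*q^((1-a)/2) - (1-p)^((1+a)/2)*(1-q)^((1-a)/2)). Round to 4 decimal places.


Amari alpha-divergence:
D = (4/(1-alpha^2))*(1 - p^((1+a)/2)*q^((1-a)/2) - (1-p)^((1+a)/2)*(1-q)^((1-a)/2)).
alpha = -3.0, p = 0.3, q = 0.25.
e1 = (1+alpha)/2 = -1.0, e2 = (1-alpha)/2 = 2.0.
t1 = p^e1 * q^e2 = 0.3^-1.0 * 0.25^2.0 = 0.208333.
t2 = (1-p)^e1 * (1-q)^e2 = 0.7^-1.0 * 0.75^2.0 = 0.803571.
4/(1-alpha^2) = -0.5.
D = -0.5*(1 - 0.208333 - 0.803571) = 0.0060

0.0060


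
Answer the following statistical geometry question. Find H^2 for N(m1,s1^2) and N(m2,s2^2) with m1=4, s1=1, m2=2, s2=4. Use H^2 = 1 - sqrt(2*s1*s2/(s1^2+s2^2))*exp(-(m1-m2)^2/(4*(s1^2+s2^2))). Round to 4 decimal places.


Squared Hellinger distance for Gaussians:
H^2 = 1 - sqrt(2*s1*s2/(s1^2+s2^2)) * exp(-(m1-m2)^2/(4*(s1^2+s2^2))).
s1^2 = 1, s2^2 = 16, s1^2+s2^2 = 17.
sqrt(2*1*4/(17)) = 0.685994.
(m1-m2)^2 = (2)^2 = 4.
exp(-4/(4*17)) = exp(-0.058824) = 0.942873.
H^2 = 1 - 0.685994*0.942873 = 0.3532

0.3532


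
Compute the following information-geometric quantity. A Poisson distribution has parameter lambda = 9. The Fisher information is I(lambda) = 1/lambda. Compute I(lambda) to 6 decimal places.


Fisher information for Poisson: I(lambda) = 1/lambda.
lambda = 9.
I(lambda) = 1/9 = 0.111111

0.111111


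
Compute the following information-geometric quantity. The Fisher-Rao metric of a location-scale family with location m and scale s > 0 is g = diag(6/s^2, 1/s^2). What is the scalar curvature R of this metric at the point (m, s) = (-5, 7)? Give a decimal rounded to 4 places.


The metric has the form g = (A dm^2 + B ds^2)/s^2 with A = 6, B = 1.
Substitute u = sqrt(A/B)*m: g = B*(du^2 + ds^2)/s^2, i.e. B times the
Poincare upper half-plane metric, which has constant Gaussian curvature -1.
Scaling a 2D metric by a constant c divides the Gaussian curvature by c,
so K = -1/B = -1/(1) = -1.0000 everywhere (the point (m, s) = (-5, 7) is irrelevant:
the curvature is constant).
Scalar curvature in dimension 2: R = 2K = -2/(1) = -2.0000.

-2.0000


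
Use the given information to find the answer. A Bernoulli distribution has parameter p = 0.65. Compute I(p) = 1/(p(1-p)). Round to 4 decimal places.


For Bernoulli(p), Fisher information is I(p) = 1/(p*(1-p)).
p = 0.65, 1-p = 0.35.
p*(1-p) = 0.2275.
I(p) = 1/0.2275 = 4.3956

4.3956


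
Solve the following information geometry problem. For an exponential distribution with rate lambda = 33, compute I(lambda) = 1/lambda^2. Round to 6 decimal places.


Fisher information for exponential: I(lambda) = 1/lambda^2.
lambda = 33, lambda^2 = 1089.
I = 1/1089 = 0.000918

0.000918


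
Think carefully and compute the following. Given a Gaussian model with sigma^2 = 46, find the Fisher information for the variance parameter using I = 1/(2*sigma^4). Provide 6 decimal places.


Fisher information for variance: I(sigma^2) = 1/(2*sigma^4).
sigma^2 = 46, so sigma^4 = 2116.
I = 1/(2*2116) = 1/4232 = 0.000236

0.000236


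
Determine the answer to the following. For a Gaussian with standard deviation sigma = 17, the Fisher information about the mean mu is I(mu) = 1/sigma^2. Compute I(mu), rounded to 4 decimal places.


The Fisher information for the mean of a normal distribution is I(mu) = 1/sigma^2.
sigma = 17, so sigma^2 = 289.
I(mu) = 1/289 = 0.0035

0.0035


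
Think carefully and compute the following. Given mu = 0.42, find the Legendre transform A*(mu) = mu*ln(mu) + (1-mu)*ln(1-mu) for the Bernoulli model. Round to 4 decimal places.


Legendre transform for Bernoulli:
A*(mu) = mu*log(mu) + (1-mu)*log(1-mu).
mu = 0.42, 1-mu = 0.58.
mu*log(mu) = 0.42*log(0.42) = -0.36435.
(1-mu)*log(1-mu) = 0.58*log(0.58) = -0.315942.
A* = -0.36435 + -0.315942 = -0.6803

-0.6803


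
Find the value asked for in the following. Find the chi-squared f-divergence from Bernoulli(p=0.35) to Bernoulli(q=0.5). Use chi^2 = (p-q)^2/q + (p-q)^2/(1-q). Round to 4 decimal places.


Chi-squared divergence between Bernoulli distributions:
chi^2 = (p-q)^2/q + (p-q)^2/(1-q).
p = 0.35, q = 0.5, p-q = -0.15.
(p-q)^2 = 0.0225.
term1 = 0.0225/0.5 = 0.045.
term2 = 0.0225/0.5 = 0.045.
chi^2 = 0.045 + 0.045 = 0.0900

0.0900


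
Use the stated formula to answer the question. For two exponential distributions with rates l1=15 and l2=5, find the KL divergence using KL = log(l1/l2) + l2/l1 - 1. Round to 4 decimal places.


KL divergence for exponential family:
KL = log(l1/l2) + l2/l1 - 1.
log(15/5) = 1.098612.
5/15 = 0.333333.
KL = 1.098612 + 0.333333 - 1 = 0.4319

0.4319


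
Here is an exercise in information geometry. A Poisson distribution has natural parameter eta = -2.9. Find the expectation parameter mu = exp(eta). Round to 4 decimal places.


Expectation parameter for Poisson exponential family:
mu = exp(eta).
eta = -2.9.
mu = exp(-2.9) = 0.0550

0.0550


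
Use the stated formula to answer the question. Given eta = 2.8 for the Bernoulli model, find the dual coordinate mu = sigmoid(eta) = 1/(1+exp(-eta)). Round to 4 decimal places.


Dual coordinate (expectation parameter) for Bernoulli:
mu = 1/(1+exp(-eta)).
eta = 2.8.
exp(-eta) = exp(-2.8) = 0.06081.
mu = 1/(1+0.06081) = 0.9427

0.9427


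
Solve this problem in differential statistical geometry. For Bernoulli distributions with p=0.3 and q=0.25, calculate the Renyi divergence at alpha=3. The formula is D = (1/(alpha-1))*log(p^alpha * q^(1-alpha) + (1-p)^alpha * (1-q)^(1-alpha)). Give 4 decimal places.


Renyi divergence of order alpha between Bernoulli distributions:
D = (1/(alpha-1))*log(p^alpha * q^(1-alpha) + (1-p)^alpha * (1-q)^(1-alpha)).
alpha = 3, p = 0.3, q = 0.25.
p^alpha * q^(1-alpha) = 0.3^3 * 0.25^-2 = 0.432.
(1-p)^alpha * (1-q)^(1-alpha) = 0.7^3 * 0.75^-2 = 0.609778.
sum = 0.432 + 0.609778 = 1.041778.
D = (1/2)*log(1.041778) = 0.0205

0.0205


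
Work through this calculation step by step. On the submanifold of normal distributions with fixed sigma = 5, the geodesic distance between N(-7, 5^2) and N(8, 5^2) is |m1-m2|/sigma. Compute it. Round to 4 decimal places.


On the fixed-variance normal subfamily, geodesic distance = |m1-m2|/sigma.
|-7 - 8| = 15.
sigma = 5.
d = 15/5 = 3.0000

3.0000


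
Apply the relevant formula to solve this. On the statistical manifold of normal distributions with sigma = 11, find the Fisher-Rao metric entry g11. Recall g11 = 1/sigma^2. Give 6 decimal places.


For the 2-parameter normal family, the Fisher metric has:
  g11 = 1/sigma^2, g22 = 2/sigma^2.
sigma = 11, sigma^2 = 121.
g11 = 0.008264

0.008264


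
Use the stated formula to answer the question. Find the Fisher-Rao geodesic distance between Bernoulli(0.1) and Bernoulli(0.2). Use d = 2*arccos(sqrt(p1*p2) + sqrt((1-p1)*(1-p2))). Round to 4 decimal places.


Geodesic distance on Bernoulli manifold:
d(p1,p2) = 2*arccos(sqrt(p1*p2) + sqrt((1-p1)*(1-p2))).
sqrt(p1*p2) = sqrt(0.1*0.2) = 0.141421.
sqrt((1-p1)*(1-p2)) = sqrt(0.9*0.8) = 0.848528.
arg = 0.141421 + 0.848528 = 0.989949.
d = 2*arccos(0.989949) = 0.2838

0.2838


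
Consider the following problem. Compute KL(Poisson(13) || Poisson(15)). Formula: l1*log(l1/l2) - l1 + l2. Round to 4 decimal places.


KL divergence for Poisson:
KL = l1*log(l1/l2) - l1 + l2.
l1 = 13, l2 = 15.
log(13/15) = -0.143101.
l1*log(l1/l2) = 13 * -0.143101 = -1.860311.
KL = -1.860311 - 13 + 15 = 0.1397

0.1397


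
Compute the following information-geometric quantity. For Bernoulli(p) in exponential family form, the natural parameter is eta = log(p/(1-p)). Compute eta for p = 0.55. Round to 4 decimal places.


Natural parameter for Bernoulli: eta = log(p/(1-p)).
p = 0.55, 1-p = 0.45.
p/(1-p) = 1.222222.
eta = log(1.222222) = 0.2007

0.2007


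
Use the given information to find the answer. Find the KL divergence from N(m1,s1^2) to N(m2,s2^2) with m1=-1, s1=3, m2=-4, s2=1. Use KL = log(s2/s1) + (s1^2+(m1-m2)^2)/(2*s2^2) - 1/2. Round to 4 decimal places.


KL divergence between normal distributions:
KL = log(s2/s1) + (s1^2 + (m1-m2)^2)/(2*s2^2) - 1/2.
log(1/3) = -1.098612.
(3^2 + (-1--4)^2)/(2*1^2) = (9 + 9)/2 = 9.0.
KL = -1.098612 + 9.0 - 0.5 = 7.4014

7.4014


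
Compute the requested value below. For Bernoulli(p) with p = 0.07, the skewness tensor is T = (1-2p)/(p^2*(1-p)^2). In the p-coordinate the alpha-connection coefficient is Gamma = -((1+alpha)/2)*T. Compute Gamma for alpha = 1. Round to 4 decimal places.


Skewness (Amari-Chentsov) tensor: T = (1-2p)/(p^2*(1-p)^2).
p = 0.07, 1-2p = 0.86, p^2 = 0.0049, (1-p)^2 = 0.8649.
T = 0.86/(0.0049 * 0.8649) = 202.92543.
In the p-coordinate, Gamma^(alpha) = Gamma^(0) - (alpha/2)*T with Gamma^(0) = (1/2)*g'(p) = -T/2,
so Gamma^(alpha) = -((1+alpha)/2)*T.
alpha = 1, -(1+alpha)/2 = -1.0.
Gamma = -1.0 * 202.92543 = -202.9254

-202.9254


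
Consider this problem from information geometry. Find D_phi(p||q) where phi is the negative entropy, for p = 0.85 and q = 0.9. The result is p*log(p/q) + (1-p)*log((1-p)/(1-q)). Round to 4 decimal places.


Bregman divergence with negative entropy generator:
D = p*log(p/q) + (1-p)*log((1-p)/(1-q)).
p = 0.85, q = 0.9.
p*log(p/q) = 0.85*log(0.85/0.9) = -0.048585.
(1-p)*log((1-p)/(1-q)) = 0.15*log(0.15/0.1) = 0.06082.
D = -0.048585 + 0.06082 = 0.0122

0.0122


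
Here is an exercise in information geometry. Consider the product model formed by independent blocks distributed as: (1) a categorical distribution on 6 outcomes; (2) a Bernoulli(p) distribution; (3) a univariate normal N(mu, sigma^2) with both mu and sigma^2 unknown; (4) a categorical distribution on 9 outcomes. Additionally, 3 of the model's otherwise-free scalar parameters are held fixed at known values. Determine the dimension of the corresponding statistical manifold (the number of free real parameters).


The dimension of a statistical manifold equals the number of free
(independent) real parameters of the model. For a product of independent
blocks the parameter counts add.
- categorical on 6 outcomes (probabilities sum to 1): 6-1 = 5.
- Bernoulli (p): 1.
- normal (mu, sigma^2): 2.
- categorical on 9 outcomes (probabilities sum to 1): 9-1 = 8.
Total = 5 + 1 + 2 + 8 = 16.
3 parameter(s) fixed at known values: 16 - 3 = 13.
Dimension = 13

13


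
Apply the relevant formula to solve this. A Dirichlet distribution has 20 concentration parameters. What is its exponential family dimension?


Exponential family dimension calculation:
Dirichlet with 20 components has 20 natural parameters.

20


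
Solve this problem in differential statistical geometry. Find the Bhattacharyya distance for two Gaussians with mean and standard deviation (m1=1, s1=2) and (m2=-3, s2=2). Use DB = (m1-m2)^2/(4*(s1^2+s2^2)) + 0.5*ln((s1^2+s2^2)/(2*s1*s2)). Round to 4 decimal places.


Bhattacharyya distance between two Gaussians:
DB = (m1-m2)^2/(4*(s1^2+s2^2)) + (1/2)*ln((s1^2+s2^2)/(2*s1*s2)).
(m1-m2)^2 = (4)^2 = 16.
s1^2+s2^2 = 4 + 4 = 8.
term1 = 16/32 = 0.5.
term2 = 0.5*ln(8/8.0) = 0.0.
DB = 0.5 + 0.0 = 0.5000

0.5000


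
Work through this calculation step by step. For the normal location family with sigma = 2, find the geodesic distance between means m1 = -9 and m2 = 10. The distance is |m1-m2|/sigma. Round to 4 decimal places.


On the fixed-variance normal subfamily, geodesic distance = |m1-m2|/sigma.
|-9 - 10| = 19.
sigma = 2.
d = 19/2 = 9.5000

9.5000


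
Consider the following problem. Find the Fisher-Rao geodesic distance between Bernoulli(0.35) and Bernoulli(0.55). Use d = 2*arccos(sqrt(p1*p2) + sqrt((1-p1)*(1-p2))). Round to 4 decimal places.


Geodesic distance on Bernoulli manifold:
d(p1,p2) = 2*arccos(sqrt(p1*p2) + sqrt((1-p1)*(1-p2))).
sqrt(p1*p2) = sqrt(0.35*0.55) = 0.438748.
sqrt((1-p1)*(1-p2)) = sqrt(0.65*0.45) = 0.540833.
arg = 0.438748 + 0.540833 = 0.979581.
d = 2*arccos(0.979581) = 0.4049

0.4049


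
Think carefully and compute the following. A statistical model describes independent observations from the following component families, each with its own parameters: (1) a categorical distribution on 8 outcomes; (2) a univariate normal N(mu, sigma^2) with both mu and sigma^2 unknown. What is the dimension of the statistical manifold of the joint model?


The dimension of a statistical manifold equals the number of free
(independent) real parameters of the model. For a product of independent
blocks the parameter counts add.
- categorical on 8 outcomes (probabilities sum to 1): 8-1 = 7.
- normal (mu, sigma^2): 2.
Total = 7 + 2 = 9.
Dimension = 9

9


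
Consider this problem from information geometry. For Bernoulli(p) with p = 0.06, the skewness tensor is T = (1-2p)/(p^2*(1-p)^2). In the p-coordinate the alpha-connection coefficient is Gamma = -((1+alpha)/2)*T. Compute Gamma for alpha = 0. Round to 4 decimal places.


Skewness (Amari-Chentsov) tensor: T = (1-2p)/(p^2*(1-p)^2).
p = 0.06, 1-2p = 0.88, p^2 = 0.0036, (1-p)^2 = 0.8836.
T = 0.88/(0.0036 * 0.8836) = 276.646044.
In the p-coordinate, Gamma^(alpha) = Gamma^(0) - (alpha/2)*T with Gamma^(0) = (1/2)*g'(p) = -T/2,
so Gamma^(alpha) = -((1+alpha)/2)*T.
alpha = 0, -(1+alpha)/2 = -0.5.
Gamma = -0.5 * 276.646044 = -138.3230

-138.3230


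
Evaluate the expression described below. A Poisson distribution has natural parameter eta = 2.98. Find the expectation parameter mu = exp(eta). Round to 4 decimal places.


Expectation parameter for Poisson exponential family:
mu = exp(eta).
eta = 2.98.
mu = exp(2.98) = 19.6878

19.6878
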